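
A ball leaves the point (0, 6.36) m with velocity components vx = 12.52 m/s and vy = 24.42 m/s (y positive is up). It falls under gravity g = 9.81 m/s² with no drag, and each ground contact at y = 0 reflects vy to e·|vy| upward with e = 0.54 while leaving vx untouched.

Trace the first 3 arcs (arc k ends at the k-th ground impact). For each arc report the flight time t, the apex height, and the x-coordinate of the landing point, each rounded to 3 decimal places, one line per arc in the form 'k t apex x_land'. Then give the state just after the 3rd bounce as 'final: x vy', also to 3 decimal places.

Arc 1: start y=6.360, vy=24.420 → t=5.227, apex=36.754, x_land=65.438, impact vy=-26.854
  bounce: vy ← 0.54·26.854 = 14.501
Arc 2: start y=0.000, vy=14.501 → t=2.956, apex=10.718, x_land=102.452, impact vy=-14.501
  bounce: vy ← 0.54·14.501 = 7.831
Arc 3: start y=0.000, vy=7.831 → t=1.596, apex=3.125, x_land=122.439, impact vy=-7.831
  bounce: vy ← 0.54·7.831 = 4.228

1 5.227 36.754 65.438
2 2.956 10.718 102.452
3 1.596 3.125 122.439
final: 122.439 4.228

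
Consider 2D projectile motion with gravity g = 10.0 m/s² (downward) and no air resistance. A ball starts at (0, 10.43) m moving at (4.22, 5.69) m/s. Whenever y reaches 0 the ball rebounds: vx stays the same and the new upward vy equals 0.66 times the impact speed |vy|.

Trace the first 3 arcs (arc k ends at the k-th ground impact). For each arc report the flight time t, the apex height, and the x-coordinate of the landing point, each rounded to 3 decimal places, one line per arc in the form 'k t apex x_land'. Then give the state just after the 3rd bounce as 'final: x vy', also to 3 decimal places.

Arc 1: start y=10.430, vy=5.690 → t=2.121, apex=12.049, x_land=8.952, impact vy=-15.523
  bounce: vy ← 0.66·15.523 = 10.245
Arc 2: start y=0.000, vy=10.245 → t=2.049, apex=5.248, x_land=17.599, impact vy=-10.245
  bounce: vy ← 0.66·10.245 = 6.762
Arc 3: start y=0.000, vy=6.762 → t=1.352, apex=2.286, x_land=23.306, impact vy=-6.762
  bounce: vy ← 0.66·6.762 = 4.463

1 2.121 12.049 8.952
2 2.049 5.248 17.599
3 1.352 2.286 23.306
final: 23.306 4.463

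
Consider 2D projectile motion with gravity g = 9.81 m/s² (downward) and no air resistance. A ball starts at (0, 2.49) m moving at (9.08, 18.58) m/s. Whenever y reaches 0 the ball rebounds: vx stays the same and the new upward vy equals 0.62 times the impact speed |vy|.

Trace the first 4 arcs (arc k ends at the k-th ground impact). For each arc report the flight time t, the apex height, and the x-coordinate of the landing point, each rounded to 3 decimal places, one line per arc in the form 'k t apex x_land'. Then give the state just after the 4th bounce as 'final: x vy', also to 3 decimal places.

1 3.918 20.085 35.571
2 2.509 7.721 58.355
3 1.556 2.968 72.481
4 0.965 1.141 81.239
final: 81.239 2.933

Arc 1: start y=2.490, vy=18.580 → t=3.918, apex=20.085, x_land=35.571, impact vy=-19.851
  bounce: vy ← 0.62·19.851 = 12.308
Arc 2: start y=0.000, vy=12.308 → t=2.509, apex=7.721, x_land=58.355, impact vy=-12.308
  bounce: vy ← 0.62·12.308 = 7.631
Arc 3: start y=0.000, vy=7.631 → t=1.556, apex=2.968, x_land=72.481, impact vy=-7.631
  bounce: vy ← 0.62·7.631 = 4.731
Arc 4: start y=0.000, vy=4.731 → t=0.965, apex=1.141, x_land=81.239, impact vy=-4.731
  bounce: vy ← 0.62·4.731 = 2.933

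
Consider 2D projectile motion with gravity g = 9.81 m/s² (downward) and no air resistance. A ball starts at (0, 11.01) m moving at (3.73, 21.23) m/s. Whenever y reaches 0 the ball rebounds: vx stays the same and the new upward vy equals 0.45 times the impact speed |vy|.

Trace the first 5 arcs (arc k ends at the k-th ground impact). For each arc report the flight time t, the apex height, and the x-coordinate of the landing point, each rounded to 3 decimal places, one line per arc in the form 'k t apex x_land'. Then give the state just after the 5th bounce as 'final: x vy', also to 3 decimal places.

Arc 1: start y=11.010, vy=21.230 → t=4.796, apex=33.982, x_land=17.890, impact vy=-25.821
  bounce: vy ← 0.45·25.821 = 11.619
Arc 2: start y=0.000, vy=11.619 → t=2.369, apex=6.881, x_land=26.726, impact vy=-11.619
  bounce: vy ← 0.45·11.619 = 5.229
Arc 3: start y=0.000, vy=5.229 → t=1.066, apex=1.393, x_land=30.702, impact vy=-5.229
  bounce: vy ← 0.45·5.229 = 2.353
Arc 4: start y=0.000, vy=2.353 → t=0.480, apex=0.282, x_land=32.492, impact vy=-2.353
  bounce: vy ← 0.45·2.353 = 1.059
Arc 5: start y=0.000, vy=1.059 → t=0.216, apex=0.057, x_land=33.297, impact vy=-1.059
  bounce: vy ← 0.45·1.059 = 0.476

1 4.796 33.982 17.890
2 2.369 6.881 26.726
3 1.066 1.393 30.702
4 0.480 0.282 32.492
5 0.216 0.057 33.297
final: 33.297 0.476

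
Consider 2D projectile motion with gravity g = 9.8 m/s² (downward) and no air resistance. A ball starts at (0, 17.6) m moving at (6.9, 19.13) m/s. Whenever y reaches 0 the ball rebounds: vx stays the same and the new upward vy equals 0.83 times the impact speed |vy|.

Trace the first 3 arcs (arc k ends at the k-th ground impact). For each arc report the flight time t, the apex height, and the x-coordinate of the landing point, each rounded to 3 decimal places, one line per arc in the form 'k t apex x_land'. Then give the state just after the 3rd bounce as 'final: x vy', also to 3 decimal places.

Arc 1: start y=17.600, vy=19.130 → t=4.673, apex=36.271, x_land=32.242, impact vy=-26.663
  bounce: vy ← 0.83·26.663 = 22.130
Arc 2: start y=0.000, vy=22.130 → t=4.516, apex=24.987, x_land=63.405, impact vy=-22.130
  bounce: vy ← 0.83·22.130 = 18.368
Arc 3: start y=0.000, vy=18.368 → t=3.749, apex=17.214, x_land=89.270, impact vy=-18.368
  bounce: vy ← 0.83·18.368 = 15.246

1 4.673 36.271 32.242
2 4.516 24.987 63.405
3 3.749 17.214 89.270
final: 89.270 15.246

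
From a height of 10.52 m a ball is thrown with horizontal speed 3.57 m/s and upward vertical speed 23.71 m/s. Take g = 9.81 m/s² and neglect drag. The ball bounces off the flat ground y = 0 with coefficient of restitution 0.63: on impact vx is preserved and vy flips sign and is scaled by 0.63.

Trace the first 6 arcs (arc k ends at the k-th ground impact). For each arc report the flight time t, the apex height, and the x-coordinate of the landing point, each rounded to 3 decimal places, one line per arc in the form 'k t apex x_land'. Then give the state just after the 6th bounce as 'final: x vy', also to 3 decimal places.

Arc 1: start y=10.520, vy=23.710 → t=5.243, apex=39.173, x_land=18.717, impact vy=-27.723
  bounce: vy ← 0.63·27.723 = 17.466
Arc 2: start y=0.000, vy=17.466 → t=3.561, apex=15.548, x_land=31.429, impact vy=-17.466
  bounce: vy ← 0.63·17.466 = 11.003
Arc 3: start y=0.000, vy=11.003 → t=2.243, apex=6.171, x_land=39.438, impact vy=-11.003
  bounce: vy ← 0.63·11.003 = 6.932
Arc 4: start y=0.000, vy=6.932 → t=1.413, apex=2.449, x_land=44.483, impact vy=-6.932
  bounce: vy ← 0.63·6.932 = 4.367
Arc 5: start y=0.000, vy=4.367 → t=0.890, apex=0.972, x_land=47.662, impact vy=-4.367
  bounce: vy ← 0.63·4.367 = 2.751
Arc 6: start y=0.000, vy=2.751 → t=0.561, apex=0.386, x_land=49.664, impact vy=-2.751
  bounce: vy ← 0.63·2.751 = 1.733

1 5.243 39.173 18.717
2 3.561 15.548 31.429
3 2.243 6.171 39.438
4 1.413 2.449 44.483
5 0.890 0.972 47.662
6 0.561 0.386 49.664
final: 49.664 1.733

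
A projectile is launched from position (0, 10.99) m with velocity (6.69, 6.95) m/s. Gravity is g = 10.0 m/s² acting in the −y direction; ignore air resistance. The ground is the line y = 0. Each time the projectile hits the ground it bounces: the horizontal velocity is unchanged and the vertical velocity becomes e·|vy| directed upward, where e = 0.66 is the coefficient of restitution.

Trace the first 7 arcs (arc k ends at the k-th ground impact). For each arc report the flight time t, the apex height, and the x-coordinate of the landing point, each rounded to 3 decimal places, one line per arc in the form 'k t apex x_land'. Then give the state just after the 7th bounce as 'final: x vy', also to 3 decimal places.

Arc 1: start y=10.990, vy=6.950 → t=2.332, apex=13.405, x_land=15.604, impact vy=-16.374
  bounce: vy ← 0.66·16.374 = 10.807
Arc 2: start y=0.000, vy=10.807 → t=2.161, apex=5.839, x_land=30.063, impact vy=-10.807
  bounce: vy ← 0.66·10.807 = 7.132
Arc 3: start y=0.000, vy=7.132 → t=1.426, apex=2.544, x_land=39.606, impact vy=-7.132
  bounce: vy ← 0.66·7.132 = 4.707
Arc 4: start y=0.000, vy=4.707 → t=0.941, apex=1.108, x_land=45.905, impact vy=-4.707
  bounce: vy ← 0.66·4.707 = 3.107
Arc 5: start y=0.000, vy=3.107 → t=0.621, apex=0.483, x_land=50.062, impact vy=-3.107
  bounce: vy ← 0.66·3.107 = 2.051
Arc 6: start y=0.000, vy=2.051 → t=0.410, apex=0.210, x_land=52.805, impact vy=-2.051
  bounce: vy ← 0.66·2.051 = 1.353
Arc 7: start y=0.000, vy=1.353 → t=0.271, apex=0.092, x_land=54.616, impact vy=-1.353
  bounce: vy ← 0.66·1.353 = 0.893

1 2.332 13.405 15.604
2 2.161 5.839 30.063
3 1.426 2.544 39.606
4 0.941 1.108 45.905
5 0.621 0.483 50.062
6 0.410 0.210 52.805
7 0.271 0.092 54.616
final: 54.616 0.893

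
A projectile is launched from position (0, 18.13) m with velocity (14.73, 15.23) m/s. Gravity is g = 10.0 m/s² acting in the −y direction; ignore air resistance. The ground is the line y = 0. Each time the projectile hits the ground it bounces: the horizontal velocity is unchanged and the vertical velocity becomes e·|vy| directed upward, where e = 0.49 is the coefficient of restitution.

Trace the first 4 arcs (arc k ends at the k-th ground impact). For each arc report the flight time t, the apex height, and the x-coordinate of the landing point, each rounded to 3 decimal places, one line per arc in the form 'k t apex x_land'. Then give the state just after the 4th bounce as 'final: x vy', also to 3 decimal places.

1 3.961 29.728 58.351
2 2.390 7.138 93.549
3 1.171 1.714 110.796
4 0.574 0.411 119.248
final: 119.248 1.406

Arc 1: start y=18.130, vy=15.230 → t=3.961, apex=29.728, x_land=58.351, impact vy=-24.383
  bounce: vy ← 0.49·24.383 = 11.948
Arc 2: start y=0.000, vy=11.948 → t=2.390, apex=7.138, x_land=93.549, impact vy=-11.948
  bounce: vy ← 0.49·11.948 = 5.854
Arc 3: start y=0.000, vy=5.854 → t=1.171, apex=1.714, x_land=110.796, impact vy=-5.854
  bounce: vy ← 0.49·5.854 = 2.869
Arc 4: start y=0.000, vy=2.869 → t=0.574, apex=0.411, x_land=119.248, impact vy=-2.869
  bounce: vy ← 0.49·2.869 = 1.406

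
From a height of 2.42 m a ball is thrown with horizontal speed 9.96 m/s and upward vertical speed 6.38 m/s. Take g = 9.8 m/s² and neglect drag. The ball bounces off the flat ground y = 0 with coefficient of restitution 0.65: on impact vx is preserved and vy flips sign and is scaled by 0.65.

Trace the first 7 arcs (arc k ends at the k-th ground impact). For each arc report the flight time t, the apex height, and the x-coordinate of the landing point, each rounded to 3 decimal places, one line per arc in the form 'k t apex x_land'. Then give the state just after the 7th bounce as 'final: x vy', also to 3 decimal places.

1 1.609 4.497 16.026
2 1.245 1.900 28.429
3 0.809 0.803 36.492
4 0.526 0.339 41.732
5 0.342 0.143 45.139
6 0.222 0.061 47.353
7 0.144 0.026 48.792
final: 48.792 0.460

Arc 1: start y=2.420, vy=6.380 → t=1.609, apex=4.497, x_land=16.026, impact vy=-9.388
  bounce: vy ← 0.65·9.388 = 6.102
Arc 2: start y=0.000, vy=6.102 → t=1.245, apex=1.900, x_land=28.429, impact vy=-6.102
  bounce: vy ← 0.65·6.102 = 3.966
Arc 3: start y=0.000, vy=3.966 → t=0.809, apex=0.803, x_land=36.492, impact vy=-3.966
  bounce: vy ← 0.65·3.966 = 2.578
Arc 4: start y=0.000, vy=2.578 → t=0.526, apex=0.339, x_land=41.732, impact vy=-2.578
  bounce: vy ← 0.65·2.578 = 1.676
Arc 5: start y=0.000, vy=1.676 → t=0.342, apex=0.143, x_land=45.139, impact vy=-1.676
  bounce: vy ← 0.65·1.676 = 1.089
Arc 6: start y=0.000, vy=1.089 → t=0.222, apex=0.061, x_land=47.353, impact vy=-1.089
  bounce: vy ← 0.65·1.089 = 0.708
Arc 7: start y=0.000, vy=0.708 → t=0.144, apex=0.026, x_land=48.792, impact vy=-0.708
  bounce: vy ← 0.65·0.708 = 0.460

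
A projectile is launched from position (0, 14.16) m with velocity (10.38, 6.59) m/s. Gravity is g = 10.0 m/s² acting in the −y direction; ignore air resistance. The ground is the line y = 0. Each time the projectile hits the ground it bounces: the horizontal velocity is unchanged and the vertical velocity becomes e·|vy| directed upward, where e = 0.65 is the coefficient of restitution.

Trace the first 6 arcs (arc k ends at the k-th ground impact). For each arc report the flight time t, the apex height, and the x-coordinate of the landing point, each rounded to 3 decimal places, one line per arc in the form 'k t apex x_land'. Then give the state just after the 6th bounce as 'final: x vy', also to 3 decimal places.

1 2.466 16.331 25.600
2 2.349 6.900 49.988
3 1.527 2.915 65.839
4 0.993 1.232 76.143
5 0.645 0.520 82.841
6 0.419 0.220 87.194
final: 87.194 1.363

Arc 1: start y=14.160, vy=6.590 → t=2.466, apex=16.331, x_land=25.600, impact vy=-18.073
  bounce: vy ← 0.65·18.073 = 11.747
Arc 2: start y=0.000, vy=11.747 → t=2.349, apex=6.900, x_land=49.988, impact vy=-11.747
  bounce: vy ← 0.65·11.747 = 7.636
Arc 3: start y=0.000, vy=7.636 → t=1.527, apex=2.915, x_land=65.839, impact vy=-7.636
  bounce: vy ← 0.65·7.636 = 4.963
Arc 4: start y=0.000, vy=4.963 → t=0.993, apex=1.232, x_land=76.143, impact vy=-4.963
  bounce: vy ← 0.65·4.963 = 3.226
Arc 5: start y=0.000, vy=3.226 → t=0.645, apex=0.520, x_land=82.841, impact vy=-3.226
  bounce: vy ← 0.65·3.226 = 2.097
Arc 6: start y=0.000, vy=2.097 → t=0.419, apex=0.220, x_land=87.194, impact vy=-2.097
  bounce: vy ← 0.65·2.097 = 1.363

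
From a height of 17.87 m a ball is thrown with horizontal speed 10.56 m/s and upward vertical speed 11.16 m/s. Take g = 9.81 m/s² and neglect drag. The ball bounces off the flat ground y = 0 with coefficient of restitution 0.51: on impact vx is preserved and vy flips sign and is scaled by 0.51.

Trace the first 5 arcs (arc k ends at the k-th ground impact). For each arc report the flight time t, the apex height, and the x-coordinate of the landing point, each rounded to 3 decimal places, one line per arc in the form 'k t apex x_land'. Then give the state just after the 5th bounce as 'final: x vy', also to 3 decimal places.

1 3.360 24.218 35.478
2 2.266 6.299 59.412
3 1.156 1.638 71.618
4 0.590 0.426 77.843
5 0.301 0.111 81.018
final: 81.018 0.752

Arc 1: start y=17.870, vy=11.160 → t=3.360, apex=24.218, x_land=35.478, impact vy=-21.798
  bounce: vy ← 0.51·21.798 = 11.117
Arc 2: start y=0.000, vy=11.117 → t=2.266, apex=6.299, x_land=59.412, impact vy=-11.117
  bounce: vy ← 0.51·11.117 = 5.670
Arc 3: start y=0.000, vy=5.670 → t=1.156, apex=1.638, x_land=71.618, impact vy=-5.670
  bounce: vy ← 0.51·5.670 = 2.892
Arc 4: start y=0.000, vy=2.892 → t=0.590, apex=0.426, x_land=77.843, impact vy=-2.892
  bounce: vy ← 0.51·2.892 = 1.475
Arc 5: start y=0.000, vy=1.475 → t=0.301, apex=0.111, x_land=81.018, impact vy=-1.475
  bounce: vy ← 0.51·1.475 = 0.752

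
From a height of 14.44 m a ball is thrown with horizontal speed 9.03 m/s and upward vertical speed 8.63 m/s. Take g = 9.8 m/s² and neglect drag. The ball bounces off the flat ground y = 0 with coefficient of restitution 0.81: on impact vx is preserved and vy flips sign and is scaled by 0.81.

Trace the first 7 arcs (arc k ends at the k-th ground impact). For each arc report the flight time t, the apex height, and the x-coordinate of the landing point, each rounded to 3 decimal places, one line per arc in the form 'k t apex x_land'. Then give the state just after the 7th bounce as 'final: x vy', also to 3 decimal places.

1 2.810 18.240 25.374
2 3.126 11.967 53.598
3 2.532 7.852 76.459
4 2.051 5.151 94.977
5 1.661 3.380 109.976
6 1.345 2.218 122.125
7 1.090 1.455 131.966
final: 131.966 4.325

Arc 1: start y=14.440, vy=8.630 → t=2.810, apex=18.240, x_land=25.374, impact vy=-18.908
  bounce: vy ← 0.81·18.908 = 15.315
Arc 2: start y=0.000, vy=15.315 → t=3.126, apex=11.967, x_land=53.598, impact vy=-15.315
  bounce: vy ← 0.81·15.315 = 12.405
Arc 3: start y=0.000, vy=12.405 → t=2.532, apex=7.852, x_land=76.459, impact vy=-12.405
  bounce: vy ← 0.81·12.405 = 10.048
Arc 4: start y=0.000, vy=10.048 → t=2.051, apex=5.151, x_land=94.977, impact vy=-10.048
  bounce: vy ← 0.81·10.048 = 8.139
Arc 5: start y=0.000, vy=8.139 → t=1.661, apex=3.380, x_land=109.976, impact vy=-8.139
  bounce: vy ← 0.81·8.139 = 6.593
Arc 6: start y=0.000, vy=6.593 → t=1.345, apex=2.218, x_land=122.125, impact vy=-6.593
  bounce: vy ← 0.81·6.593 = 5.340
Arc 7: start y=0.000, vy=5.340 → t=1.090, apex=1.455, x_land=131.966, impact vy=-5.340
  bounce: vy ← 0.81·5.340 = 4.325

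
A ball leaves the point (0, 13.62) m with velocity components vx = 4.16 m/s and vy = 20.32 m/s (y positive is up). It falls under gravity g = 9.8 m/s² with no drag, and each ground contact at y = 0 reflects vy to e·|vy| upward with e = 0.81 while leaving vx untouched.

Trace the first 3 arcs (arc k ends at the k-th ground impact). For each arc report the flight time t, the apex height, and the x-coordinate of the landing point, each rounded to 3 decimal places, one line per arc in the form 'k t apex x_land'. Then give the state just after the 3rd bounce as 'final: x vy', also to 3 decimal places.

1 4.734 34.686 19.694
2 4.310 22.758 37.624
3 3.491 14.931 52.148
final: 52.148 13.857

Arc 1: start y=13.620, vy=20.320 → t=4.734, apex=34.686, x_land=19.694, impact vy=-26.074
  bounce: vy ← 0.81·26.074 = 21.120
Arc 2: start y=0.000, vy=21.120 → t=4.310, apex=22.758, x_land=37.624, impact vy=-21.120
  bounce: vy ← 0.81·21.120 = 17.107
Arc 3: start y=0.000, vy=17.107 → t=3.491, apex=14.931, x_land=52.148, impact vy=-17.107
  bounce: vy ← 0.81·17.107 = 13.857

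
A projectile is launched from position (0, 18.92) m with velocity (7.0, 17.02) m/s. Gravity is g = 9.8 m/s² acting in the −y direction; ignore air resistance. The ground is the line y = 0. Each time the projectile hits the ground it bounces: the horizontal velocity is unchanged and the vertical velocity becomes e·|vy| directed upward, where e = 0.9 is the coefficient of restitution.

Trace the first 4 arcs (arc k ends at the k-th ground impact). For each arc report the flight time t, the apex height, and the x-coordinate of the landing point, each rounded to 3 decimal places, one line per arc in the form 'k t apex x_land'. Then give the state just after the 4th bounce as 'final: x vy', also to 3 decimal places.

Arc 1: start y=18.920, vy=17.020 → t=4.359, apex=33.700, x_land=30.515, impact vy=-25.700
  bounce: vy ← 0.9·25.700 = 23.130
Arc 2: start y=0.000, vy=23.130 → t=4.720, apex=27.297, x_land=63.558, impact vy=-23.130
  bounce: vy ← 0.9·23.130 = 20.817
Arc 3: start y=0.000, vy=20.817 → t=4.248, apex=22.110, x_land=93.297, impact vy=-20.817
  bounce: vy ← 0.9·20.817 = 18.736
Arc 4: start y=0.000, vy=18.736 → t=3.824, apex=17.909, x_land=120.062, impact vy=-18.736
  bounce: vy ← 0.9·18.736 = 16.862

1 4.359 33.700 30.515
2 4.720 27.297 63.558
3 4.248 22.110 93.297
4 3.824 17.909 120.062
final: 120.062 16.862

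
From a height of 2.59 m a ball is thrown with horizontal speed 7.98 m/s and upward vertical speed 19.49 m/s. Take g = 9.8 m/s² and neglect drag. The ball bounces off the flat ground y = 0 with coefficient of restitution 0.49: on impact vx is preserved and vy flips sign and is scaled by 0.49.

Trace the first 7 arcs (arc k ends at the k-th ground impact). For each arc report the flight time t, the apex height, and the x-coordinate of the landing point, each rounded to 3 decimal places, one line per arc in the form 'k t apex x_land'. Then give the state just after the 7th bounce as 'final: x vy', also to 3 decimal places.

1 4.106 21.971 32.768
2 2.075 5.275 49.328
3 1.017 1.267 57.442
4 0.498 0.304 61.418
5 0.244 0.073 63.366
6 0.120 0.018 64.321
7 0.059 0.004 64.789
final: 64.789 0.141

Arc 1: start y=2.590, vy=19.490 → t=4.106, apex=21.971, x_land=32.768, impact vy=-20.751
  bounce: vy ← 0.49·20.751 = 10.168
Arc 2: start y=0.000, vy=10.168 → t=2.075, apex=5.275, x_land=49.328, impact vy=-10.168
  bounce: vy ← 0.49·10.168 = 4.982
Arc 3: start y=0.000, vy=4.982 → t=1.017, apex=1.267, x_land=57.442, impact vy=-4.982
  bounce: vy ← 0.49·4.982 = 2.441
Arc 4: start y=0.000, vy=2.441 → t=0.498, apex=0.304, x_land=61.418, impact vy=-2.441
  bounce: vy ← 0.49·2.441 = 1.196
Arc 5: start y=0.000, vy=1.196 → t=0.244, apex=0.073, x_land=63.366, impact vy=-1.196
  bounce: vy ← 0.49·1.196 = 0.586
Arc 6: start y=0.000, vy=0.586 → t=0.120, apex=0.018, x_land=64.321, impact vy=-0.586
  bounce: vy ← 0.49·0.586 = 0.287
Arc 7: start y=0.000, vy=0.287 → t=0.059, apex=0.004, x_land=64.789, impact vy=-0.287
  bounce: vy ← 0.49·0.287 = 0.141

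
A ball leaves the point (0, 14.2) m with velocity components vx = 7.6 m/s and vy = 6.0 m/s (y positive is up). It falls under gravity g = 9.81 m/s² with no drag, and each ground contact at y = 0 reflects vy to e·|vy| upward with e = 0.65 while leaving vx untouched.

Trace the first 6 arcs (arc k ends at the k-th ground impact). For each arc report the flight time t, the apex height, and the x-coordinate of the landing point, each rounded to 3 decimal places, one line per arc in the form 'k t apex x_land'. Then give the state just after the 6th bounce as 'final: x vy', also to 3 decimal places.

1 2.420 16.035 18.390
2 2.350 6.775 36.253
3 1.528 2.862 47.865
4 0.993 1.209 55.412
5 0.646 0.511 60.318
6 0.420 0.216 63.507
final: 63.507 1.338

Arc 1: start y=14.200, vy=6.000 → t=2.420, apex=16.035, x_land=18.390, impact vy=-17.737
  bounce: vy ← 0.65·17.737 = 11.529
Arc 2: start y=0.000, vy=11.529 → t=2.350, apex=6.775, x_land=36.253, impact vy=-11.529
  bounce: vy ← 0.65·11.529 = 7.494
Arc 3: start y=0.000, vy=7.494 → t=1.528, apex=2.862, x_land=47.865, impact vy=-7.494
  bounce: vy ← 0.65·7.494 = 4.871
Arc 4: start y=0.000, vy=4.871 → t=0.993, apex=1.209, x_land=55.412, impact vy=-4.871
  bounce: vy ← 0.65·4.871 = 3.166
Arc 5: start y=0.000, vy=3.166 → t=0.646, apex=0.511, x_land=60.318, impact vy=-3.166
  bounce: vy ← 0.65·3.166 = 2.058
Arc 6: start y=0.000, vy=2.058 → t=0.420, apex=0.216, x_land=63.507, impact vy=-2.058
  bounce: vy ← 0.65·2.058 = 1.338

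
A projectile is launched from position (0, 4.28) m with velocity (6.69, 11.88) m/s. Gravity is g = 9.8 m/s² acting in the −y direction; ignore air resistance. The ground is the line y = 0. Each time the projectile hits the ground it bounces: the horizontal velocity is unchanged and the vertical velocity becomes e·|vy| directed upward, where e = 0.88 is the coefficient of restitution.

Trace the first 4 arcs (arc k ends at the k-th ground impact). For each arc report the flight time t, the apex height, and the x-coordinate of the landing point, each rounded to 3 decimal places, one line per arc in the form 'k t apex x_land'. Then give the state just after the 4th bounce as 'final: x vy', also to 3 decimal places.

Arc 1: start y=4.280, vy=11.880 → t=2.743, apex=11.481, x_land=18.350, impact vy=-15.001
  bounce: vy ← 0.88·15.001 = 13.201
Arc 2: start y=0.000, vy=13.201 → t=2.694, apex=8.891, x_land=36.373, impact vy=-13.201
  bounce: vy ← 0.88·13.201 = 11.617
Arc 3: start y=0.000, vy=11.617 → t=2.371, apex=6.885, x_land=52.233, impact vy=-11.617
  bounce: vy ← 0.88·11.617 = 10.223
Arc 4: start y=0.000, vy=10.223 → t=2.086, apex=5.332, x_land=66.190, impact vy=-10.223
  bounce: vy ← 0.88·10.223 = 8.996

1 2.743 11.481 18.350
2 2.694 8.891 36.373
3 2.371 6.885 52.233
4 2.086 5.332 66.190
final: 66.190 8.996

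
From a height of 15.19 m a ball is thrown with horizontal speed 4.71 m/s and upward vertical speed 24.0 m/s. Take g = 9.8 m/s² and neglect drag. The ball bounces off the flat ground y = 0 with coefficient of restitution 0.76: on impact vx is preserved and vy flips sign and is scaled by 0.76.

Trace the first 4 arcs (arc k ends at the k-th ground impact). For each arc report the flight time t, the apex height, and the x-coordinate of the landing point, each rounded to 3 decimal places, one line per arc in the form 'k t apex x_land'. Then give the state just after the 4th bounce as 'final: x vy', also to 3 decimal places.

Arc 1: start y=15.190, vy=24.000 → t=5.465, apex=44.578, x_land=25.741, impact vy=-29.559
  bounce: vy ← 0.76·29.559 = 22.465
Arc 2: start y=0.000, vy=22.465 → t=4.585, apex=25.748, x_land=47.335, impact vy=-22.465
  bounce: vy ← 0.76·22.465 = 17.073
Arc 3: start y=0.000, vy=17.073 → t=3.484, apex=14.872, x_land=63.746, impact vy=-17.073
  bounce: vy ← 0.76·17.073 = 12.976
Arc 4: start y=0.000, vy=12.976 → t=2.648, apex=8.590, x_land=76.218, impact vy=-12.976
  bounce: vy ← 0.76·12.976 = 9.861

1 5.465 44.578 25.741
2 4.585 25.748 47.335
3 3.484 14.872 63.746
4 2.648 8.590 76.218
final: 76.218 9.861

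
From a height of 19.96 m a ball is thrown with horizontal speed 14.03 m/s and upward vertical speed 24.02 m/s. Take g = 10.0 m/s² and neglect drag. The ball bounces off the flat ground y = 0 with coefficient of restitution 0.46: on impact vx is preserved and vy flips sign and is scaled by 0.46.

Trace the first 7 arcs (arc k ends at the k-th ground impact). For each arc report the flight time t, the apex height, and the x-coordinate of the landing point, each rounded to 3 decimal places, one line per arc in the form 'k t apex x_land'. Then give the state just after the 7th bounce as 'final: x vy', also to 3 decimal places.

Arc 1: start y=19.960, vy=24.020 → t=5.526, apex=48.808, x_land=77.535, impact vy=-31.244
  bounce: vy ← 0.46·31.244 = 14.372
Arc 2: start y=0.000, vy=14.372 → t=2.874, apex=10.328, x_land=117.863, impact vy=-14.372
  bounce: vy ← 0.46·14.372 = 6.611
Arc 3: start y=0.000, vy=6.611 → t=1.322, apex=2.185, x_land=136.414, impact vy=-6.611
  bounce: vy ← 0.46·6.611 = 3.041
Arc 4: start y=0.000, vy=3.041 → t=0.608, apex=0.462, x_land=144.947, impact vy=-3.041
  bounce: vy ← 0.46·3.041 = 1.399
Arc 5: start y=0.000, vy=1.399 → t=0.280, apex=0.098, x_land=148.872, impact vy=-1.399
  bounce: vy ← 0.46·1.399 = 0.644
Arc 6: start y=0.000, vy=0.644 → t=0.129, apex=0.021, x_land=150.678, impact vy=-0.644
  bounce: vy ← 0.46·0.644 = 0.296
Arc 7: start y=0.000, vy=0.296 → t=0.059, apex=0.004, x_land=151.509, impact vy=-0.296
  bounce: vy ← 0.46·0.296 = 0.136

1 5.526 48.808 77.535
2 2.874 10.328 117.863
3 1.322 2.185 136.414
4 0.608 0.462 144.947
5 0.280 0.098 148.872
6 0.129 0.021 150.678
7 0.059 0.004 151.509
final: 151.509 0.136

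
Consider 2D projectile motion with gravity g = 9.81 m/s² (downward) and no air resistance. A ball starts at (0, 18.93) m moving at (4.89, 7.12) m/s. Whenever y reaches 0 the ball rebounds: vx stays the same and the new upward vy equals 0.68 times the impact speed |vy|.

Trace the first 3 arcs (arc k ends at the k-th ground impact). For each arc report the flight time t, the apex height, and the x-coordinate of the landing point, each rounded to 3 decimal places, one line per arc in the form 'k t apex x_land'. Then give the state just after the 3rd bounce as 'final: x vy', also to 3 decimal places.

1 2.820 21.514 13.790
2 2.848 9.948 27.718
3 1.937 4.600 37.189
final: 37.189 6.460

Arc 1: start y=18.930, vy=7.120 → t=2.820, apex=21.514, x_land=13.790, impact vy=-20.545
  bounce: vy ← 0.68·20.545 = 13.971
Arc 2: start y=0.000, vy=13.971 → t=2.848, apex=9.948, x_land=27.718, impact vy=-13.971
  bounce: vy ← 0.68·13.971 = 9.500
Arc 3: start y=0.000, vy=9.500 → t=1.937, apex=4.600, x_land=37.189, impact vy=-9.500
  bounce: vy ← 0.68·9.500 = 6.460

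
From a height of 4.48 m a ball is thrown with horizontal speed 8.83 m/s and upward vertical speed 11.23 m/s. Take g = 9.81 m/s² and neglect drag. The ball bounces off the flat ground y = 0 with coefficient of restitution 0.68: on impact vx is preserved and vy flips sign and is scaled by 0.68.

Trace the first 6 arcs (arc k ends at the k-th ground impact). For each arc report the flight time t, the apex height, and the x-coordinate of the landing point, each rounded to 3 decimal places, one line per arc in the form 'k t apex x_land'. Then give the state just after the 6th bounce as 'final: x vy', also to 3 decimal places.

Arc 1: start y=4.480, vy=11.230 → t=2.636, apex=10.908, x_land=23.276, impact vy=-14.629
  bounce: vy ← 0.68·14.629 = 9.948
Arc 2: start y=0.000, vy=9.948 → t=2.028, apex=5.044, x_land=41.184, impact vy=-9.948
  bounce: vy ← 0.68·9.948 = 6.764
Arc 3: start y=0.000, vy=6.764 → t=1.379, apex=2.332, x_land=53.361, impact vy=-6.764
  bounce: vy ← 0.68·6.764 = 4.600
Arc 4: start y=0.000, vy=4.600 → t=0.938, apex=1.078, x_land=61.642, impact vy=-4.600
  bounce: vy ← 0.68·4.600 = 3.128
Arc 5: start y=0.000, vy=3.128 → t=0.638, apex=0.499, x_land=67.273, impact vy=-3.128
  bounce: vy ← 0.68·3.128 = 2.127
Arc 6: start y=0.000, vy=2.127 → t=0.434, apex=0.231, x_land=71.102, impact vy=-2.127
  bounce: vy ← 0.68·2.127 = 1.446

1 2.636 10.908 23.276
2 2.028 5.044 41.184
3 1.379 2.332 53.361
4 0.938 1.078 61.642
5 0.638 0.499 67.273
6 0.434 0.231 71.102
final: 71.102 1.446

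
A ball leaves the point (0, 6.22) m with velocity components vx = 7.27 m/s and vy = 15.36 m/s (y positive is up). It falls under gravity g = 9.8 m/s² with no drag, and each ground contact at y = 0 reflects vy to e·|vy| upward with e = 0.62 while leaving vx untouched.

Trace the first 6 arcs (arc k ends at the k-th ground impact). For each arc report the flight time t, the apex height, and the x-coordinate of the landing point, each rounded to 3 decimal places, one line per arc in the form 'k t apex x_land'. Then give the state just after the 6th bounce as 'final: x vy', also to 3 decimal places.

Arc 1: start y=6.220, vy=15.360 → t=3.498, apex=18.257, x_land=25.428, impact vy=-18.917
  bounce: vy ← 0.62·18.917 = 11.728
Arc 2: start y=0.000, vy=11.728 → t=2.394, apex=7.018, x_land=42.829, impact vy=-11.728
  bounce: vy ← 0.62·11.728 = 7.272
Arc 3: start y=0.000, vy=7.272 → t=1.484, apex=2.698, x_land=53.617, impact vy=-7.272
  bounce: vy ← 0.62·7.272 = 4.508
Arc 4: start y=0.000, vy=4.508 → t=0.920, apex=1.037, x_land=60.306, impact vy=-4.508
  bounce: vy ← 0.62·4.508 = 2.795
Arc 5: start y=0.000, vy=2.795 → t=0.570, apex=0.399, x_land=64.454, impact vy=-2.795
  bounce: vy ← 0.62·2.795 = 1.733
Arc 6: start y=0.000, vy=1.733 → t=0.354, apex=0.153, x_land=67.025, impact vy=-1.733
  bounce: vy ← 0.62·1.733 = 1.074

1 3.498 18.257 25.428
2 2.394 7.018 42.829
3 1.484 2.698 53.617
4 0.920 1.037 60.306
5 0.570 0.399 64.454
6 0.354 0.153 67.025
final: 67.025 1.074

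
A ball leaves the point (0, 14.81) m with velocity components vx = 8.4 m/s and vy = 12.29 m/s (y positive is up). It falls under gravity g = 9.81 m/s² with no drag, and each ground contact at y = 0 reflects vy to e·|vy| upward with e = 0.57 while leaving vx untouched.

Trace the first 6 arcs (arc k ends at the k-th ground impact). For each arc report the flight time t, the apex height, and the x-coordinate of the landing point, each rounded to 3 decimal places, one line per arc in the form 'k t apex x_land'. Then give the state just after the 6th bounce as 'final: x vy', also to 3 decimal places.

Arc 1: start y=14.810, vy=12.290 → t=3.395, apex=22.508, x_land=28.518, impact vy=-21.015
  bounce: vy ← 0.57·21.015 = 11.978
Arc 2: start y=0.000, vy=11.978 → t=2.442, apex=7.313, x_land=49.031, impact vy=-11.978
  bounce: vy ← 0.57·11.978 = 6.828
Arc 3: start y=0.000, vy=6.828 → t=1.392, apex=2.376, x_land=60.724, impact vy=-6.828
  bounce: vy ← 0.57·6.828 = 3.892
Arc 4: start y=0.000, vy=3.892 → t=0.793, apex=0.772, x_land=67.389, impact vy=-3.892
  bounce: vy ← 0.57·3.892 = 2.218
Arc 5: start y=0.000, vy=2.218 → t=0.452, apex=0.251, x_land=71.188, impact vy=-2.218
  bounce: vy ← 0.57·2.218 = 1.264
Arc 6: start y=0.000, vy=1.264 → t=0.258, apex=0.081, x_land=73.353, impact vy=-1.264
  bounce: vy ← 0.57·1.264 = 0.721

1 3.395 22.508 28.518
2 2.442 7.313 49.031
3 1.392 2.376 60.724
4 0.793 0.772 67.389
5 0.452 0.251 71.188
6 0.258 0.081 73.353
final: 73.353 0.721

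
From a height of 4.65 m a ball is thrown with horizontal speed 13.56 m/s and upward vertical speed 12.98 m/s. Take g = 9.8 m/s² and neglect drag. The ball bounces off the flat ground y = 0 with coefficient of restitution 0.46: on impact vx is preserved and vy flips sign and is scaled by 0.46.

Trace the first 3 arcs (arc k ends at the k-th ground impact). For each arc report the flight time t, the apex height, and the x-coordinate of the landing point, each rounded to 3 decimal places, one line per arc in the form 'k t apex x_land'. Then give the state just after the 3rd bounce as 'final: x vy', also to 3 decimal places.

1 2.969 13.246 40.255
2 1.513 2.803 60.766
3 0.696 0.593 70.201
final: 70.201 1.568

Arc 1: start y=4.650, vy=12.980 → t=2.969, apex=13.246, x_land=40.255, impact vy=-16.113
  bounce: vy ← 0.46·16.113 = 7.412
Arc 2: start y=0.000, vy=7.412 → t=1.513, apex=2.803, x_land=60.766, impact vy=-7.412
  bounce: vy ← 0.46·7.412 = 3.409
Arc 3: start y=0.000, vy=3.409 → t=0.696, apex=0.593, x_land=70.201, impact vy=-3.409
  bounce: vy ← 0.46·3.409 = 1.568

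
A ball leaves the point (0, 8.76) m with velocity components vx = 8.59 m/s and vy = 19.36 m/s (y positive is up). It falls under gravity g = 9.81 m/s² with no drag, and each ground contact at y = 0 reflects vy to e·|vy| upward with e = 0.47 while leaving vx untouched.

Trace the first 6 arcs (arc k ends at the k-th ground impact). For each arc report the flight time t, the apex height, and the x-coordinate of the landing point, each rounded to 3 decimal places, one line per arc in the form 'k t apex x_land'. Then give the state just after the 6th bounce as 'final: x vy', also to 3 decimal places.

1 4.357 27.863 37.426
2 2.240 6.155 56.671
3 1.053 1.360 65.716
4 0.495 0.300 69.967
5 0.233 0.066 71.965
6 0.109 0.015 72.904
final: 72.904 0.252

Arc 1: start y=8.760, vy=19.360 → t=4.357, apex=27.863, x_land=37.426, impact vy=-23.381
  bounce: vy ← 0.47·23.381 = 10.989
Arc 2: start y=0.000, vy=10.989 → t=2.240, apex=6.155, x_land=56.671, impact vy=-10.989
  bounce: vy ← 0.47·10.989 = 5.165
Arc 3: start y=0.000, vy=5.165 → t=1.053, apex=1.360, x_land=65.716, impact vy=-5.165
  bounce: vy ← 0.47·5.165 = 2.428
Arc 4: start y=0.000, vy=2.428 → t=0.495, apex=0.300, x_land=69.967, impact vy=-2.428
  bounce: vy ← 0.47·2.428 = 1.141
Arc 5: start y=0.000, vy=1.141 → t=0.233, apex=0.066, x_land=71.965, impact vy=-1.141
  bounce: vy ← 0.47·1.141 = 0.536
Arc 6: start y=0.000, vy=0.536 → t=0.109, apex=0.015, x_land=72.904, impact vy=-0.536
  bounce: vy ← 0.47·0.536 = 0.252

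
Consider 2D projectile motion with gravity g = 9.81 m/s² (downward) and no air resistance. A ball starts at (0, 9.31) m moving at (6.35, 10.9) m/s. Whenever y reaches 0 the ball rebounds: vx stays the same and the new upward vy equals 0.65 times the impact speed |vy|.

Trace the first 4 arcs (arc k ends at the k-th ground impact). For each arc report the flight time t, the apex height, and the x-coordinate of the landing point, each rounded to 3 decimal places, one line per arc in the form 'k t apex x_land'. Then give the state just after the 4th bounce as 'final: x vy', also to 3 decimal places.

Arc 1: start y=9.310, vy=10.900 → t=2.881, apex=15.366, x_land=18.295, impact vy=-17.363
  bounce: vy ← 0.65·17.363 = 11.286
Arc 2: start y=0.000, vy=11.286 → t=2.301, apex=6.492, x_land=32.905, impact vy=-11.286
  bounce: vy ← 0.65·11.286 = 7.336
Arc 3: start y=0.000, vy=7.336 → t=1.496, apex=2.743, x_land=42.402, impact vy=-7.336
  bounce: vy ← 0.65·7.336 = 4.768
Arc 4: start y=0.000, vy=4.768 → t=0.972, apex=1.159, x_land=48.575, impact vy=-4.768
  bounce: vy ← 0.65·4.768 = 3.099

1 2.881 15.366 18.295
2 2.301 6.492 32.905
3 1.496 2.743 42.402
4 0.972 1.159 48.575
final: 48.575 3.099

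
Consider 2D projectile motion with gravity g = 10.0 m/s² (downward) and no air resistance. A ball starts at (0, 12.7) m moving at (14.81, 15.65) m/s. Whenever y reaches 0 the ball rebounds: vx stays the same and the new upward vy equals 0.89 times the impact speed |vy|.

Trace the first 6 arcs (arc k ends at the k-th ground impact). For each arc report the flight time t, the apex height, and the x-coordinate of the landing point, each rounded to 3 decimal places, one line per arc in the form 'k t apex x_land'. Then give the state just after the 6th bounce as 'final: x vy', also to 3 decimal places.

Arc 1: start y=12.700, vy=15.650 → t=3.799, apex=24.946, x_land=56.258, impact vy=-22.337
  bounce: vy ← 0.89·22.337 = 19.880
Arc 2: start y=0.000, vy=19.880 → t=3.976, apex=19.760, x_land=115.141, impact vy=-19.880
  bounce: vy ← 0.89·19.880 = 17.693
Arc 3: start y=0.000, vy=17.693 → t=3.539, apex=15.652, x_land=167.547, impact vy=-17.693
  bounce: vy ← 0.89·17.693 = 15.747
Arc 4: start y=0.000, vy=15.747 → t=3.149, apex=12.398, x_land=214.189, impact vy=-15.747
  bounce: vy ← 0.89·15.747 = 14.014
Arc 5: start y=0.000, vy=14.014 → t=2.803, apex=9.820, x_land=255.700, impact vy=-14.014
  bounce: vy ← 0.89·14.014 = 12.473
Arc 6: start y=0.000, vy=12.473 → t=2.495, apex=7.779, x_land=292.644, impact vy=-12.473
  bounce: vy ← 0.89·12.473 = 11.101

1 3.799 24.946 56.258
2 3.976 19.760 115.141
3 3.539 15.652 167.547
4 3.149 12.398 214.189
5 2.803 9.820 255.700
6 2.495 7.779 292.644
final: 292.644 11.101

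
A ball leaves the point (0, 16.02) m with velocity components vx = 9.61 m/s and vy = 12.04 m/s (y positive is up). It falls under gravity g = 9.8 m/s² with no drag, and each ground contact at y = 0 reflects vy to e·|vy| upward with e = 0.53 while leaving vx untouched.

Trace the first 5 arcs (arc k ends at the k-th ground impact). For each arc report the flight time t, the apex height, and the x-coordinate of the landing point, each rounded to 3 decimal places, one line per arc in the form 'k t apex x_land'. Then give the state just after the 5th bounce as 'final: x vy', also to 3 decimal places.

Arc 1: start y=16.020, vy=12.040 → t=3.415, apex=23.416, x_land=32.814, impact vy=-21.423
  bounce: vy ← 0.53·21.423 = 11.354
Arc 2: start y=0.000, vy=11.354 → t=2.317, apex=6.578, x_land=55.083, impact vy=-11.354
  bounce: vy ← 0.53·11.354 = 6.018
Arc 3: start y=0.000, vy=6.018 → t=1.228, apex=1.848, x_land=66.885, impact vy=-6.018
  bounce: vy ← 0.53·6.018 = 3.189
Arc 4: start y=0.000, vy=3.189 → t=0.651, apex=0.519, x_land=73.140, impact vy=-3.189
  bounce: vy ← 0.53·3.189 = 1.690
Arc 5: start y=0.000, vy=1.690 → t=0.345, apex=0.146, x_land=76.455, impact vy=-1.690
  bounce: vy ← 0.53·1.690 = 0.896

1 3.415 23.416 32.814
2 2.317 6.578 55.083
3 1.228 1.848 66.885
4 0.651 0.519 73.140
5 0.345 0.146 76.455
final: 76.455 0.896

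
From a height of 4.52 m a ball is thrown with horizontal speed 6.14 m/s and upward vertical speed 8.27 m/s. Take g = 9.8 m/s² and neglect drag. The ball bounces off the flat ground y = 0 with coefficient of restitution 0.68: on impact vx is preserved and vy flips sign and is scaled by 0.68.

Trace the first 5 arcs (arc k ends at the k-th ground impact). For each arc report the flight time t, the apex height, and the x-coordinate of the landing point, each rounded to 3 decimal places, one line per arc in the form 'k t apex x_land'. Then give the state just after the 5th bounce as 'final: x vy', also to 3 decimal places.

1 2.122 8.009 13.031
2 1.739 3.704 23.707
3 1.182 1.713 30.967
4 0.804 0.792 35.904
5 0.547 0.366 39.261
final: 39.261 1.822

Arc 1: start y=4.520, vy=8.270 → t=2.122, apex=8.009, x_land=13.031, impact vy=-12.529
  bounce: vy ← 0.68·12.529 = 8.520
Arc 2: start y=0.000, vy=8.520 → t=1.739, apex=3.704, x_land=23.707, impact vy=-8.520
  bounce: vy ← 0.68·8.520 = 5.794
Arc 3: start y=0.000, vy=5.794 → t=1.182, apex=1.713, x_land=30.967, impact vy=-5.794
  bounce: vy ← 0.68·5.794 = 3.940
Arc 4: start y=0.000, vy=3.940 → t=0.804, apex=0.792, x_land=35.904, impact vy=-3.940
  bounce: vy ← 0.68·3.940 = 2.679
Arc 5: start y=0.000, vy=2.679 → t=0.547, apex=0.366, x_land=39.261, impact vy=-2.679
  bounce: vy ← 0.68·2.679 = 1.822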